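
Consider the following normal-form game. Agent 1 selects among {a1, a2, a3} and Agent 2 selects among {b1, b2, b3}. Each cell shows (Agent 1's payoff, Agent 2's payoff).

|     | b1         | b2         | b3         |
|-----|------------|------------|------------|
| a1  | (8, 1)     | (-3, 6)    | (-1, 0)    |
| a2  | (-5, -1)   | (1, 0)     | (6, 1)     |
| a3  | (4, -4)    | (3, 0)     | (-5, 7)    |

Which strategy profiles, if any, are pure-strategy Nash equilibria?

(a2, b3)

A profile is a Nash equilibrium when each player is best-responding to the other.
Agent 1's best responses — vs b1: a1 (payoff 8); vs b2: a3 (payoff 3); vs b3: a2 (payoff 6).
Agent 2's best responses — vs a1: b2 (payoff 6); vs a2: b3 (payoff 1); vs a3: b3 (payoff 7).
The only mutual best response is (a2, b3); neither player gains by switching there.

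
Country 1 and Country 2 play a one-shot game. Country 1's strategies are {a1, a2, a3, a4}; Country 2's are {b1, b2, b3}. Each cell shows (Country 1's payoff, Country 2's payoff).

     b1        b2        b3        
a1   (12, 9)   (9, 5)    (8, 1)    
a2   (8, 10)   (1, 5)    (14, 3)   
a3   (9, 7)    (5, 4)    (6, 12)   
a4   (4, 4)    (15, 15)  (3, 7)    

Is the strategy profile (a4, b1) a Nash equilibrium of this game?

No

Holding Country 2 at b1: Country 1 gets 4 from a4 but could get 12 by switching to a1. Country 1 has a profitable deviation.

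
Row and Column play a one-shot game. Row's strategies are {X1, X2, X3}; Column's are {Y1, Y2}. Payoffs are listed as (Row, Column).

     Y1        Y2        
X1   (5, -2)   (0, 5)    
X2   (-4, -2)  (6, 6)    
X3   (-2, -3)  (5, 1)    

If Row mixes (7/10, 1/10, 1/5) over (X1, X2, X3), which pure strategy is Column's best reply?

Y2

Column's best reply maximizes expected payoff against the mix.
Y1: (7/10)·(-2) + (1/10)·(-2) + (1/5)·(-3) = -11/5
Y2: (7/10)·5 + (1/10)·6 + (1/5)·1 = 43/10
Highest expected payoff is 43/10, from Y2.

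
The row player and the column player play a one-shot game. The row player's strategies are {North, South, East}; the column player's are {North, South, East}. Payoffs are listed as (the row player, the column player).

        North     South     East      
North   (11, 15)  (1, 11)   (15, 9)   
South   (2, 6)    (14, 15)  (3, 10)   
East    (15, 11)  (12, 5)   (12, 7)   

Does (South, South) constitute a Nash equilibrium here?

Holding the column player at South: the row player gets 14 from South, versus 1 from North, 12 from East. No profitable deviation for the row player.
Holding the row player at South: the column player gets 15 from South, versus 6 from North, 10 from East. No profitable deviation for the column player either.

Yes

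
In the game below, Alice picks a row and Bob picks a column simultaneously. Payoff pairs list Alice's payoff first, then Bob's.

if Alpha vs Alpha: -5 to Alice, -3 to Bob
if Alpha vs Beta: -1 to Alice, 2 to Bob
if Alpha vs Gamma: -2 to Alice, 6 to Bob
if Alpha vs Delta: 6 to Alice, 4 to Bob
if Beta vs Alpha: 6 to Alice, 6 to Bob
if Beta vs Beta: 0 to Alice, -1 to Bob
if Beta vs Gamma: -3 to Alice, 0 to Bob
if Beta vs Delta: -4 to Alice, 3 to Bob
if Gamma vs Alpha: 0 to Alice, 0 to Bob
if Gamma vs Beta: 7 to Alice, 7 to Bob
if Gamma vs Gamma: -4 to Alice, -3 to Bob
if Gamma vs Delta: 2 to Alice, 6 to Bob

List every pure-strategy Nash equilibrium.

(Alpha, Gamma), (Beta, Alpha), and (Gamma, Beta)

Find each player's best response to every opponent strategy; NE are the intersections.
Alice's best responses — vs Alpha: Beta (payoff 6); vs Beta: Gamma (payoff 7); vs Gamma: Alpha (payoff -2); vs Delta: Alpha (payoff 6).
Bob's best responses — vs Alpha: Gamma (payoff 6); vs Beta: Alpha (payoff 6); vs Gamma: Beta (payoff 7).
Mutual best responses occur at (Alpha, Gamma), (Beta, Alpha), and (Gamma, Beta); at each, neither player gains by switching.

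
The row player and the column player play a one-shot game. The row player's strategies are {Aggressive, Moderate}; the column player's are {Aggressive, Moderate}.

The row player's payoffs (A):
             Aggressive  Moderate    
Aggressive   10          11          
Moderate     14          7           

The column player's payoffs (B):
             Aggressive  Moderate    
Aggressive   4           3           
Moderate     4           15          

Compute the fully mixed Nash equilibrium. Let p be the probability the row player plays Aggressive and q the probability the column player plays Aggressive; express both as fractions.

p = 11/12, q = 1/2

In a mixed NE each player is indifferent between their pure strategies, so the opponent's mix sets the indifference.
The column player indifferent between Aggressive and Moderate: p·4 + (1−p)·4 = p·3 + (1−p)·15 ⟹ 4 + 0p = 15 + (-12)p ⟹ p = 11/12.
The row player indifferent between Aggressive and Moderate: q·10 + (1−q)·11 = q·14 + (1−q)·7 ⟹ 11 + (-1)q = 7 + 7q ⟹ q = 1/2.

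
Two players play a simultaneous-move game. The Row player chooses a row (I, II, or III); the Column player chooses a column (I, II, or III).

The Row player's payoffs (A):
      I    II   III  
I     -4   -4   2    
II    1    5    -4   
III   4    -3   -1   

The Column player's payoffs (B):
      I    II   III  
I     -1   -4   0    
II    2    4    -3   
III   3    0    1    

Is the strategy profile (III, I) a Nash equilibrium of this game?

Holding the Column player at I: the Row player gets 4 from III, versus -4 from I, 1 from II. No profitable deviation for the Row player.
Holding the Row player at III: the Column player gets 3 from I, versus 0 from II, 1 from III. No profitable deviation for the Column player either.

Yes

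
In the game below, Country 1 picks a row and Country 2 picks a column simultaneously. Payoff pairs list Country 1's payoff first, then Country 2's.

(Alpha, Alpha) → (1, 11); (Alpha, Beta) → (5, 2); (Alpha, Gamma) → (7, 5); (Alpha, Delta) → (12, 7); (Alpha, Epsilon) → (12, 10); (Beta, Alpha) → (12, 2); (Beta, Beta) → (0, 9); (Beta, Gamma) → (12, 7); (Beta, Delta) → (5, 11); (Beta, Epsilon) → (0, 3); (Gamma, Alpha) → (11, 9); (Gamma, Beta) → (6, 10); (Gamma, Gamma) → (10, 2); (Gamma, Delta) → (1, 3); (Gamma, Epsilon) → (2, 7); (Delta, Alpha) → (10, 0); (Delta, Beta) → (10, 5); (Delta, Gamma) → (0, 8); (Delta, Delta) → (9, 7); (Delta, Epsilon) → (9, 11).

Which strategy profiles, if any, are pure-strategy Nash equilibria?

A profile is a Nash equilibrium when each player is best-responding to the other.
Country 1's best responses — vs Alpha: Beta (payoff 12); vs Beta: Delta (payoff 10); vs Gamma: Beta (payoff 12); vs Delta: Alpha (payoff 12); vs Epsilon: Alpha (payoff 12).
Country 2's best responses — vs Alpha: Alpha (payoff 11); vs Beta: Delta (payoff 11); vs Gamma: Beta (payoff 10); vs Delta: Epsilon (payoff 11).
No cell has both players best-responding. For instance, Country 1's best reply to Delta is Alpha, but against Alpha Country 2 prefers Alpha over Delta.

There is no pure-strategy Nash equilibrium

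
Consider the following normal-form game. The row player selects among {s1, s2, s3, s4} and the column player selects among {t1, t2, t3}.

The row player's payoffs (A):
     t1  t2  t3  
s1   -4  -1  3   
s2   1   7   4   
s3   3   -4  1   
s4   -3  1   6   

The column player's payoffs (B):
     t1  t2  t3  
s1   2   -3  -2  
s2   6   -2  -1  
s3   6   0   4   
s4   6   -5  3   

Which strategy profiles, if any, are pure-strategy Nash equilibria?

(s3, t1)

Check mutual best responses: a cell is a NE iff neither player can gain by unilaterally deviating.
The row player's best responses — vs t1: s3 (payoff 3); vs t2: s2 (payoff 7); vs t3: s4 (payoff 6).
The column player's best responses — vs s1: t1 (payoff 2); vs s2: t1 (payoff 6); vs s3: t1 (payoff 6); vs s4: t1 (payoff 6).
The only mutual best response is (s3, t1); neither player gains by switching there.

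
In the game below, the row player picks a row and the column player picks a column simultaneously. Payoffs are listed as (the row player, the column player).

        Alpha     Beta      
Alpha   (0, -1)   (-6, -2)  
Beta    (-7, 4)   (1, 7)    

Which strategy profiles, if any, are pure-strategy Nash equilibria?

(Alpha, Alpha) and (Beta, Beta)

Check mutual best responses: a cell is a NE iff neither player can gain by unilaterally deviating.
The row player's best responses — vs Alpha: Alpha (payoff 0); vs Beta: Beta (payoff 1).
The column player's best responses — vs Alpha: Alpha (payoff -1); vs Beta: Beta (payoff 7).
Mutual best responses occur at (Alpha, Alpha) and (Beta, Beta); at each, neither player gains by switching.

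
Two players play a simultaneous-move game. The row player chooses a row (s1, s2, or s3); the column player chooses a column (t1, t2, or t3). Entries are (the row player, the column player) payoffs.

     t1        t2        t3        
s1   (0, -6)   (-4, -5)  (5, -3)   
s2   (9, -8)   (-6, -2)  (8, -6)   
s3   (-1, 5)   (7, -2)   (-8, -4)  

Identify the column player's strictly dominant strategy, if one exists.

Check whether one of the column player's strategies beats all alternatives regardless of what the opponent does.
t1 is not dominant: against s1, t2 gives -5 > -6.
t2 is not dominant: against s1, t3 gives -3 > -5.
t3 is not dominant: against s2, t2 gives -2 > -6.
No single strategy is best against every opponent action.

None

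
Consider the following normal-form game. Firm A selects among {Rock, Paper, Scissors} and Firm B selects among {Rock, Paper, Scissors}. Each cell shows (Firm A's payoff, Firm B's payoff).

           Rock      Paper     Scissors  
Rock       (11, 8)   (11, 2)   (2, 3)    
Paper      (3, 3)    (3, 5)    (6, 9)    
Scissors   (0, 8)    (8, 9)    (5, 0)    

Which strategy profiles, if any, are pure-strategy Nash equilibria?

(Rock, Rock) and (Paper, Scissors)

A profile is a Nash equilibrium when each player is best-responding to the other.
Firm A's best responses — vs Rock: Rock (payoff 11); vs Paper: Rock (payoff 11); vs Scissors: Paper (payoff 6).
Firm B's best responses — vs Rock: Rock (payoff 8); vs Paper: Scissors (payoff 9); vs Scissors: Paper (payoff 9).
Mutual best responses occur at (Rock, Rock) and (Paper, Scissors); at each, neither player gains by switching.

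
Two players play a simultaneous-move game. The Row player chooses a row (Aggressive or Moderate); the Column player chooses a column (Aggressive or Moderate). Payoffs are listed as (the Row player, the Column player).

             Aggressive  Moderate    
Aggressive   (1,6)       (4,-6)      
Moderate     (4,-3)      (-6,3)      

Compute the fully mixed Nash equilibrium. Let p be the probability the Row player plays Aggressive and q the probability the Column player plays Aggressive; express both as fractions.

p = 1/3, q = 10/13

In a mixed NE each player is indifferent between their pure strategies, so the opponent's mix sets the indifference.
The Column player indifferent between Aggressive and Moderate: p·6 + (1−p)·(-3) = p·(-6) + (1−p)·3 ⟹ (-3) + 9p = 3 + (-9)p ⟹ p = 1/3.
The Row player indifferent between Aggressive and Moderate: q·1 + (1−q)·4 = q·4 + (1−q)·(-6) ⟹ 4 + (-3)q = (-6) + 10q ⟹ q = 10/13.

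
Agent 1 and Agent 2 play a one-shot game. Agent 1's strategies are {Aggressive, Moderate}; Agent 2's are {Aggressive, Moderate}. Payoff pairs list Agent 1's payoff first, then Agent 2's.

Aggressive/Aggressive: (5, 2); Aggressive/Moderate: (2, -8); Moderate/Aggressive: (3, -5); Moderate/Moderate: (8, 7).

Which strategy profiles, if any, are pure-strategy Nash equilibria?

(Aggressive, Aggressive) and (Moderate, Moderate)

A profile is a Nash equilibrium when each player is best-responding to the other.
Agent 1's best responses — vs Aggressive: Aggressive (payoff 5); vs Moderate: Moderate (payoff 8).
Agent 2's best responses — vs Aggressive: Aggressive (payoff 2); vs Moderate: Moderate (payoff 7).
Mutual best responses occur at (Aggressive, Aggressive) and (Moderate, Moderate); at each, neither player gains by switching.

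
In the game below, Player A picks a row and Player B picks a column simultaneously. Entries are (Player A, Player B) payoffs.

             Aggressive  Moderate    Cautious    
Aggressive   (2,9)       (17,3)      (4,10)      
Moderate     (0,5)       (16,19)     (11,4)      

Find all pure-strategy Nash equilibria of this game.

Find each player's best response to every opponent strategy; NE are the intersections.
Player A's best responses — vs Aggressive: Aggressive (payoff 2); vs Moderate: Aggressive (payoff 17); vs Cautious: Moderate (payoff 11).
Player B's best responses — vs Aggressive: Cautious (payoff 10); vs Moderate: Moderate (payoff 19).
No cell has both players best-responding. For instance, Player A's best reply to Cautious is Moderate, but against Moderate Player B prefers Moderate over Cautious.

None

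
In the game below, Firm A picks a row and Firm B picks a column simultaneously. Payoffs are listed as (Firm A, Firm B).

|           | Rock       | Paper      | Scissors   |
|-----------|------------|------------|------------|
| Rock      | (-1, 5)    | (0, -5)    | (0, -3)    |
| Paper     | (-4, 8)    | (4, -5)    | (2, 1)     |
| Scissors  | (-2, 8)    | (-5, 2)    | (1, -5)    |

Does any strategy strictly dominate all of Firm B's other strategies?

Rock

A strategy is strictly dominant if it gives Firm B a strictly higher payoff than every other strategy, against every choice by the opponent.
Rock strictly dominates: vs Rock: 5 > each of {-5, -3}; vs Paper: 8 > each of {-5, 1}; vs Scissors: 8 > each of {2, -5}.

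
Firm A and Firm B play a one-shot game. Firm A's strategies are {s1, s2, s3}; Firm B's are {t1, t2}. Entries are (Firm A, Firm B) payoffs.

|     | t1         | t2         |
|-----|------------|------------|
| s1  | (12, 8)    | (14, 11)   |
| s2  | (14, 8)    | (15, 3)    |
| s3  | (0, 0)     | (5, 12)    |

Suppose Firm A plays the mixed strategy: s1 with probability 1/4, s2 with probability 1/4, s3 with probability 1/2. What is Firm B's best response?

Firm B's best reply maximizes expected payoff against the mix.
t1: (1/4)·8 + (1/4)·8 + (1/2)·0 = 4
t2: (1/4)·11 + (1/4)·3 + (1/2)·12 = 19/2
Highest expected payoff is 19/2, from t2.

t2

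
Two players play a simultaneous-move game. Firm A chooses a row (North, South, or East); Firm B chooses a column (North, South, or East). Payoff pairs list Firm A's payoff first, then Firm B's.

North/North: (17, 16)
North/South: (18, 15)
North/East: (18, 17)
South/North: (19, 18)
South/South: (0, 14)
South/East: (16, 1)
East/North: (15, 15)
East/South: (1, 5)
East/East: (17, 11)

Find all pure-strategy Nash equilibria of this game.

(North, East) and (South, North)

Find each player's best response to every opponent strategy; NE are the intersections.
Firm A's best responses — vs North: South (payoff 19); vs South: North (payoff 18); vs East: North (payoff 18).
Firm B's best responses — vs North: East (payoff 17); vs South: North (payoff 18); vs East: North (payoff 15).
Mutual best responses occur at (North, East) and (South, North); at each, neither player gains by switching.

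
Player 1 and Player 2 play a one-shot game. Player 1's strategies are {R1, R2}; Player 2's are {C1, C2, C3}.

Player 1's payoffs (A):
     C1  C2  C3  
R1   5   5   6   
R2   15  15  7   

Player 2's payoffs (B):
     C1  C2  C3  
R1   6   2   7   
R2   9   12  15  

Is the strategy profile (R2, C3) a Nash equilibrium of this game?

Yes

Holding Player 2 at C3: Player 1 gets 7 from R2, versus 6 from R1. No profitable deviation for Player 1.
Holding Player 1 at R2: Player 2 gets 15 from C3, versus 9 from C1, 12 from C2. No profitable deviation for Player 2 either.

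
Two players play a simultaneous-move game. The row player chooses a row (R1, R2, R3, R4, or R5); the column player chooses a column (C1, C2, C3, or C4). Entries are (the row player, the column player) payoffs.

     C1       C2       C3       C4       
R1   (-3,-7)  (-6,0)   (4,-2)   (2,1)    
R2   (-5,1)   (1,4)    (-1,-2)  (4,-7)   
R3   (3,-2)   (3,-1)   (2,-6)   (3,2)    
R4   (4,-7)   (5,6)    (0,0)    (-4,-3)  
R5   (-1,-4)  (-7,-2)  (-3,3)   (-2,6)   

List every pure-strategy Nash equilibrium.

A profile is a Nash equilibrium when each player is best-responding to the other.
The row player's best responses — vs C1: R4 (payoff 4); vs C2: R4 (payoff 5); vs C3: R1 (payoff 4); vs C4: R2 (payoff 4).
The column player's best responses — vs R1: C4 (payoff 1); vs R2: C2 (payoff 4); vs R3: C4 (payoff 2); vs R4: C2 (payoff 6); vs R5: C4 (payoff 6).
The only mutual best response is (R4, C2); neither player gains by switching there.

(R4, C2)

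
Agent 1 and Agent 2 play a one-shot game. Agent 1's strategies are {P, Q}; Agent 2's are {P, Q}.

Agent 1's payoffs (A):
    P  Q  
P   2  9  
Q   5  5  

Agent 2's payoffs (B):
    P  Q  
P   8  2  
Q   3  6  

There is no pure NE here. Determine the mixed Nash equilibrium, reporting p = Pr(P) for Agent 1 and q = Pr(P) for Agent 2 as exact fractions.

In a mixed NE each player is indifferent between their pure strategies, so the opponent's mix sets the indifference.
Agent 2 indifferent between P and Q: p·8 + (1−p)·3 = p·2 + (1−p)·6 ⟹ 3 + 5p = 6 + (-4)p ⟹ p = 1/3.
Agent 1 indifferent between P and Q: q·2 + (1−q)·9 = q·5 + (1−q)·5 ⟹ 9 + (-7)q = 5 + 0q ⟹ q = 4/7.

p = 1/3, q = 4/7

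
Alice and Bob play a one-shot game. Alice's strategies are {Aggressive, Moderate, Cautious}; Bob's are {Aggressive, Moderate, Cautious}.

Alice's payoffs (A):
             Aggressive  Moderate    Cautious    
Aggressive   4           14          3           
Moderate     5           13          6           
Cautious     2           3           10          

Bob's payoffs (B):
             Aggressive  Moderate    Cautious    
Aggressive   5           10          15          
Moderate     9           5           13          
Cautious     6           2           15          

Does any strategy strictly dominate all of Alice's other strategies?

None

A strategy is strictly dominant if it gives Alice a strictly higher payoff than every other strategy, against every choice by the opponent.
Aggressive is not dominant: against Aggressive, Moderate gives 5 > 4.
Moderate is not dominant: against Moderate, Aggressive gives 14 > 13.
Cautious is not dominant: against Aggressive, Aggressive gives 4 > 2.
No single strategy is best against every opponent action.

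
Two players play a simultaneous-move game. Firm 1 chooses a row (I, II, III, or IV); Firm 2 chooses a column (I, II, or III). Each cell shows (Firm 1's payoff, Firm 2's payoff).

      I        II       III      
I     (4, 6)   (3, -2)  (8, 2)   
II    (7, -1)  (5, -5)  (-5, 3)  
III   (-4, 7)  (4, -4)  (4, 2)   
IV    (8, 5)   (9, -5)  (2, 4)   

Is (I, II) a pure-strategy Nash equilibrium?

No

Holding Firm 2 at II: Firm 1 gets 3 from I but could get 9 by switching to IV. Firm 1 has a profitable deviation.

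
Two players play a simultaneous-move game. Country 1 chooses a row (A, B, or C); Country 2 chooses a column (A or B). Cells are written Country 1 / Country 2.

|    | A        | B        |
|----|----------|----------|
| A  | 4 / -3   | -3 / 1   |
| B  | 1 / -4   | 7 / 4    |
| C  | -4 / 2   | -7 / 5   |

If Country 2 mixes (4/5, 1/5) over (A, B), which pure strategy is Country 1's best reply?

Compute Country 1's expected payoff from each pure strategy against the given mix.
A: (4/5)·4 + (1/5)·(-3) = 13/5
B: (4/5)·1 + (1/5)·7 = 11/5
C: (4/5)·(-4) + (1/5)·(-7) = -23/5
Highest expected payoff is 13/5, from A.

A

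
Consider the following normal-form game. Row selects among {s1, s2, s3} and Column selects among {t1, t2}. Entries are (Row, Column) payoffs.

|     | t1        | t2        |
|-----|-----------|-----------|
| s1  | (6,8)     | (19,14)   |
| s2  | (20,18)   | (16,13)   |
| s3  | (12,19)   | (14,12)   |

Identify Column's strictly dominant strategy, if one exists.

Check whether one of Column's strategies beats all alternatives regardless of what the opponent does.
t1 is not dominant: against s1, t2 gives 14 > 8.
t2 is not dominant: against s2, t1 gives 18 > 13.
No single strategy is best against every opponent action.

None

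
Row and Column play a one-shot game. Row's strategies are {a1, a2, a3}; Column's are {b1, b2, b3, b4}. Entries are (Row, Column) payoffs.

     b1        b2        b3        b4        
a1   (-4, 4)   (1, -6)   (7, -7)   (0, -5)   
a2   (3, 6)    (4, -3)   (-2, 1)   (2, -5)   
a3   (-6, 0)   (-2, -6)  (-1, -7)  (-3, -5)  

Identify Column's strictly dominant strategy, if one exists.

Check whether one of Column's strategies beats all alternatives regardless of what the opponent does.
b1 strictly dominates: vs a1: 4 > each of {-6, -7, -5}; vs a2: 6 > each of {-3, 1, -5}; vs a3: 0 > each of {-6, -7, -5}.

b1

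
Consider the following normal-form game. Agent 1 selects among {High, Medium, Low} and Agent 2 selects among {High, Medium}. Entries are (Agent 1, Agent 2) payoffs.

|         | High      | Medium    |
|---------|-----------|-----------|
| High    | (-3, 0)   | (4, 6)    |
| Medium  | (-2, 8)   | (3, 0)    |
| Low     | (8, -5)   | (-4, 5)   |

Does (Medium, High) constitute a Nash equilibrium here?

Holding Agent 2 at High: Agent 1 gets -2 from Medium but could get 8 by switching to Low. Agent 1 has a profitable deviation.

No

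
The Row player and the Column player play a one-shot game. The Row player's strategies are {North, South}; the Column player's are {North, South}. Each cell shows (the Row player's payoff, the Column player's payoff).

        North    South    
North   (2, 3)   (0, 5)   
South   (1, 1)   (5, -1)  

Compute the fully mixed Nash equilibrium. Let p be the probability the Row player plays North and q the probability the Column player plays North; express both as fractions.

p = 1/2, q = 5/6

In a mixed NE each player is indifferent between their pure strategies, so the opponent's mix sets the indifference.
The Column player indifferent between North and South: p·3 + (1−p)·1 = p·5 + (1−p)·(-1) ⟹ 1 + 2p = (-1) + 6p ⟹ p = 1/2.
The Row player indifferent between North and South: q·2 + (1−q)·0 = q·1 + (1−q)·5 ⟹ 0 + 2q = 5 + (-4)q ⟹ q = 5/6.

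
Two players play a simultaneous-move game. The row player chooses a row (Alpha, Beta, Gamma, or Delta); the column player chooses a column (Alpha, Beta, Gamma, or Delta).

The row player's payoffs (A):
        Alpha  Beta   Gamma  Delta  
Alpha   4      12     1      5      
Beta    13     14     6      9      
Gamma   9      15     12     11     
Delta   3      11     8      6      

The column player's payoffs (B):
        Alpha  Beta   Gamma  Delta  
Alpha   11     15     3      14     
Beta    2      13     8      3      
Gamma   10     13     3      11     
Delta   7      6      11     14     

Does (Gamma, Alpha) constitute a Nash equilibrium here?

No

Holding the column player at Alpha: the row player gets 9 from Gamma but could get 13 by switching to Beta. The row player has a profitable deviation.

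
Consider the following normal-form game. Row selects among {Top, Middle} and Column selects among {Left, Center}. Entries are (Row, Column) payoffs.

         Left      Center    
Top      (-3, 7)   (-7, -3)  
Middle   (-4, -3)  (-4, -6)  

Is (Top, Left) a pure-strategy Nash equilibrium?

Yes

Holding Column at Left: Row gets -3 from Top, versus -4 from Middle. No profitable deviation for Row.
Holding Row at Top: Column gets 7 from Left, versus -3 from Center. No profitable deviation for Column either.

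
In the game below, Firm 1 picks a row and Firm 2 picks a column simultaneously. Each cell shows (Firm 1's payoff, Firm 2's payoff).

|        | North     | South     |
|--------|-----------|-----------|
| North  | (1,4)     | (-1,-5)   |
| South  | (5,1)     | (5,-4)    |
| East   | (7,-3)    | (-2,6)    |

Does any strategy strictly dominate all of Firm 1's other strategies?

No strictly dominant strategy

A strategy is strictly dominant if it gives Firm 1 a strictly higher payoff than every other strategy, against every choice by the opponent.
North is not dominant: against North, South gives 5 > 1.
South is not dominant: against North, East gives 7 > 5.
East is not dominant: against South, North gives -1 > -2.
No single strategy is best against every opponent action.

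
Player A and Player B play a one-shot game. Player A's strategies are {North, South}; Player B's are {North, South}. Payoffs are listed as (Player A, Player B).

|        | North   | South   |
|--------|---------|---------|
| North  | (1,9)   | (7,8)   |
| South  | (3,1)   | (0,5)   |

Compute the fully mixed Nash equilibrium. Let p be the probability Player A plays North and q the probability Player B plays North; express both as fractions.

p = 4/5, q = 7/9

Each player's mixing probability is pinned down by making the *other* player indifferent.
Player B indifferent between North and South: p·9 + (1−p)·1 = p·8 + (1−p)·5 ⟹ 1 + 8p = 5 + 3p ⟹ p = 4/5.
Player A indifferent between North and South: q·1 + (1−q)·7 = q·3 + (1−q)·0 ⟹ 7 + (-6)q = 0 + 3q ⟹ q = 7/9.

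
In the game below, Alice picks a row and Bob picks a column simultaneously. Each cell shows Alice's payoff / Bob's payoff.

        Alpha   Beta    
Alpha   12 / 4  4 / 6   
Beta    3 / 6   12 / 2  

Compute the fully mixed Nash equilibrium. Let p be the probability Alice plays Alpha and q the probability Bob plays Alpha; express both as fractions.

p = 2/3, q = 8/17

In a mixed NE each player is indifferent between their pure strategies, so the opponent's mix sets the indifference.
Bob indifferent between Alpha and Beta: p·4 + (1−p)·6 = p·6 + (1−p)·2 ⟹ 6 + (-2)p = 2 + 4p ⟹ p = 2/3.
Alice indifferent between Alpha and Beta: q·12 + (1−q)·4 = q·3 + (1−q)·12 ⟹ 4 + 8q = 12 + (-9)q ⟹ q = 8/17.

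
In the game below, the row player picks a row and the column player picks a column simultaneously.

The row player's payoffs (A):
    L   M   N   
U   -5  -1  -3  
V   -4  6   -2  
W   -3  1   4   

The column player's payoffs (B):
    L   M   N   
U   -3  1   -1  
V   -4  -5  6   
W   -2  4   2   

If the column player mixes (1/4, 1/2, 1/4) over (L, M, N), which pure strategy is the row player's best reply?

V

The row player's best reply maximizes expected payoff against the mix.
U: (1/4)·(-5) + (1/2)·(-1) + (1/4)·(-3) = -5/2
V: (1/4)·(-4) + (1/2)·6 + (1/4)·(-2) = 3/2
W: (1/4)·(-3) + (1/2)·1 + (1/4)·4 = 3/4
Highest expected payoff is 3/2, from V.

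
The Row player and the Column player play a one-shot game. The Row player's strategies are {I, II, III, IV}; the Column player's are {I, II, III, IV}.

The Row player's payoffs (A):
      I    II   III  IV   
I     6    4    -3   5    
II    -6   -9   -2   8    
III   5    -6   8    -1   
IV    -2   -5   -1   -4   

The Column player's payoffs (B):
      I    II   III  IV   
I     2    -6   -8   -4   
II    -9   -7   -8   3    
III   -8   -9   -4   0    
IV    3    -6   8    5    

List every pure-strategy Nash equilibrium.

A profile is a Nash equilibrium when each player is best-responding to the other.
The Row player's best responses — vs I: I (payoff 6); vs II: I (payoff 4); vs III: III (payoff 8); vs IV: II (payoff 8).
The Column player's best responses — vs I: I (payoff 2); vs II: IV (payoff 3); vs III: IV (payoff 0); vs IV: III (payoff 8).
Mutual best responses occur at (I, I) and (II, IV); at each, neither player gains by switching.

(I, I) and (II, IV)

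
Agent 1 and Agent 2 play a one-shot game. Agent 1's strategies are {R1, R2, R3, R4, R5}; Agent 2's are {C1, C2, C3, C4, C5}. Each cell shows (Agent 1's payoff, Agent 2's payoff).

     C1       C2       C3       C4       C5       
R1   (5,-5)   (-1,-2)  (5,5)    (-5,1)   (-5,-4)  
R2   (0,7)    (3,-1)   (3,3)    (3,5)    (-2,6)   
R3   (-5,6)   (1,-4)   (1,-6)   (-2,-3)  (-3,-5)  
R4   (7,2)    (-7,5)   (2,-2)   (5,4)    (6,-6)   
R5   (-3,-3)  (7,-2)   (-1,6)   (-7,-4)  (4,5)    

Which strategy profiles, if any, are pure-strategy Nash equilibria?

A profile is a Nash equilibrium when each player is best-responding to the other.
Agent 1's best responses — vs C1: R4 (payoff 7); vs C2: R5 (payoff 7); vs C3: R1 (payoff 5); vs C4: R4 (payoff 5); vs C5: R4 (payoff 6).
Agent 2's best responses — vs R1: C3 (payoff 5); vs R2: C1 (payoff 7); vs R3: C1 (payoff 6); vs R4: C2 (payoff 5); vs R5: C3 (payoff 6).
The only mutual best response is (R1, C3); neither player gains by switching there.

(R1, C3)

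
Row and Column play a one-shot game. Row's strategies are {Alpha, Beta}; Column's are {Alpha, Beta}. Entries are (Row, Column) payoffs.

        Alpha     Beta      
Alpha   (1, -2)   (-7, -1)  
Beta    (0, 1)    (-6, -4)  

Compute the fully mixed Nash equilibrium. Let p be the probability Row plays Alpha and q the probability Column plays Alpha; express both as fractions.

p = 5/6, q = 1/2

Each player's mixing probability is pinned down by making the *other* player indifferent.
Column indifferent between Alpha and Beta: p·(-2) + (1−p)·1 = p·(-1) + (1−p)·(-4) ⟹ 1 + (-3)p = (-4) + 3p ⟹ p = 5/6.
Row indifferent between Alpha and Beta: q·1 + (1−q)·(-7) = q·0 + (1−q)·(-6) ⟹ (-7) + 8q = (-6) + 6q ⟹ q = 1/2.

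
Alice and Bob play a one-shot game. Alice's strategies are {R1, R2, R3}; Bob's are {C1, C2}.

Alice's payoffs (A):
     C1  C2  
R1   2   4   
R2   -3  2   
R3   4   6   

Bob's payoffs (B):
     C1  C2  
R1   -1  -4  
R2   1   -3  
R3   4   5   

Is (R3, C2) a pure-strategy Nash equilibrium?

Holding Bob at C2: Alice gets 6 from R3, versus 4 from R1, 2 from R2. No profitable deviation for Alice.
Holding Alice at R3: Bob gets 5 from C2, versus 4 from C1. No profitable deviation for Bob either.

Yes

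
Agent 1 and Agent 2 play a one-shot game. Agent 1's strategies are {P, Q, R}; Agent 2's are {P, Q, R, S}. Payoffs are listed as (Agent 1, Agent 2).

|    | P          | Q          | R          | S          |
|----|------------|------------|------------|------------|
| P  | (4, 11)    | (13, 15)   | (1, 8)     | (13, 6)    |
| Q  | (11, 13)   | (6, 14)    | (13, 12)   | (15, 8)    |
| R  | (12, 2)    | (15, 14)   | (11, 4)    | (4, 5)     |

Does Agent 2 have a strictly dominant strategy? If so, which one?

Q

A strategy is strictly dominant if it gives Agent 2 a strictly higher payoff than every other strategy, against every choice by the opponent.
Q strictly dominates: vs P: 15 > each of {11, 8, 6}; vs Q: 14 > each of {13, 12, 8}; vs R: 14 > each of {2, 4, 5}.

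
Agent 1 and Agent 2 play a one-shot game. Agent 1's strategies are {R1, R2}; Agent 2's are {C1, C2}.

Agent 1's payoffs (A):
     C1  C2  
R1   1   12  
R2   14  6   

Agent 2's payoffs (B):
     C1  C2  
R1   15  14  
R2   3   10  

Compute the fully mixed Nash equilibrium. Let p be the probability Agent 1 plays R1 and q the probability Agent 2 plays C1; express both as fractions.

In a mixed NE each player is indifferent between their pure strategies, so the opponent's mix sets the indifference.
Agent 2 indifferent between C1 and C2: p·15 + (1−p)·3 = p·14 + (1−p)·10 ⟹ 3 + 12p = 10 + 4p ⟹ p = 7/8.
Agent 1 indifferent between R1 and R2: q·1 + (1−q)·12 = q·14 + (1−q)·6 ⟹ 12 + (-11)q = 6 + 8q ⟹ q = 6/19.

p = 7/8, q = 6/19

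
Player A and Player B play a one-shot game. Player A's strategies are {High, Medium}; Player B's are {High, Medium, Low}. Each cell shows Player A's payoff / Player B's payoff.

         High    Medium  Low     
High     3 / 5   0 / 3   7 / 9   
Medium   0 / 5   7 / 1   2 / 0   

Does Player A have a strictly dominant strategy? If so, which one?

Check whether one of Player A's strategies beats all alternatives regardless of what the opponent does.
High is not dominant: against Medium, Medium gives 7 > 0.
Medium is not dominant: against High, High gives 3 > 0.
No single strategy is best against every opponent action.

None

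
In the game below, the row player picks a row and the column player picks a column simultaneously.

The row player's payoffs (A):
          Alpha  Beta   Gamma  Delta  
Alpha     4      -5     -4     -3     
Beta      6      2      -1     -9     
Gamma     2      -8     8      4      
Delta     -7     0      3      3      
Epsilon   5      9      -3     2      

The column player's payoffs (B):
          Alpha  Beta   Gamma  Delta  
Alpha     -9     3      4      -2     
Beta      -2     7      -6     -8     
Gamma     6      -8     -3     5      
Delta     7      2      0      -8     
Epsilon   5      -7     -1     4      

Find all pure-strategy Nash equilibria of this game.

None

A profile is a Nash equilibrium when each player is best-responding to the other.
The row player's best responses — vs Alpha: Beta (payoff 6); vs Beta: Epsilon (payoff 9); vs Gamma: Gamma (payoff 8); vs Delta: Gamma (payoff 4).
The column player's best responses — vs Alpha: Gamma (payoff 4); vs Beta: Beta (payoff 7); vs Gamma: Alpha (payoff 6); vs Delta: Alpha (payoff 7); vs Epsilon: Alpha (payoff 5).
No cell has both players best-responding. For instance, the row player's best reply to Alpha is Beta, but against Beta the column player prefers Beta over Alpha.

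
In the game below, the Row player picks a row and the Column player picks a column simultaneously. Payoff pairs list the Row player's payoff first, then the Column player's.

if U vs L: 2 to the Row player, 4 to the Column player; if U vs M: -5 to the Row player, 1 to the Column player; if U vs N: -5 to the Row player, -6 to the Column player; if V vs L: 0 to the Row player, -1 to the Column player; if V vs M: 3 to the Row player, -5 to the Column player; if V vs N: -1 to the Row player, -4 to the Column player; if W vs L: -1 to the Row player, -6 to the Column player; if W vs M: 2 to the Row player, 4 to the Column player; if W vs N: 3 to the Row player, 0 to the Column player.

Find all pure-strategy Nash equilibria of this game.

(U, L)

Find each player's best response to every opponent strategy; NE are the intersections.
The Row player's best responses — vs L: U (payoff 2); vs M: V (payoff 3); vs N: W (payoff 3).
The Column player's best responses — vs U: L (payoff 4); vs V: L (payoff -1); vs W: M (payoff 4).
The only mutual best response is (U, L); neither player gains by switching there.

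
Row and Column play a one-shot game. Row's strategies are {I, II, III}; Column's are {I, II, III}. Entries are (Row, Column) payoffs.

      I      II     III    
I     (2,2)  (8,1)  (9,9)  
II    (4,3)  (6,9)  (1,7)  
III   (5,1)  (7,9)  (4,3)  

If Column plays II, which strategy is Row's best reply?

I

With Column fixed at II, Row's payoffs are: I → 8, II → 6, III → 7.
The maximum is 8, achieved by I.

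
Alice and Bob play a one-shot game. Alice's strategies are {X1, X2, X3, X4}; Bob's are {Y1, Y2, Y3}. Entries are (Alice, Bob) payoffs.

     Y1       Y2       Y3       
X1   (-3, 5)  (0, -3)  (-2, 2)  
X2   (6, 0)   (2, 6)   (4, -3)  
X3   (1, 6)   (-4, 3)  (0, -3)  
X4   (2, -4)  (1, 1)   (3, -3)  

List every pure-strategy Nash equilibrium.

Check mutual best responses: a cell is a NE iff neither player can gain by unilaterally deviating.
Alice's best responses — vs Y1: X2 (payoff 6); vs Y2: X2 (payoff 2); vs Y3: X2 (payoff 4).
Bob's best responses — vs X1: Y1 (payoff 5); vs X2: Y2 (payoff 6); vs X3: Y1 (payoff 6); vs X4: Y2 (payoff 1).
The only mutual best response is (X2, Y2); neither player gains by switching there.

(X2, Y2)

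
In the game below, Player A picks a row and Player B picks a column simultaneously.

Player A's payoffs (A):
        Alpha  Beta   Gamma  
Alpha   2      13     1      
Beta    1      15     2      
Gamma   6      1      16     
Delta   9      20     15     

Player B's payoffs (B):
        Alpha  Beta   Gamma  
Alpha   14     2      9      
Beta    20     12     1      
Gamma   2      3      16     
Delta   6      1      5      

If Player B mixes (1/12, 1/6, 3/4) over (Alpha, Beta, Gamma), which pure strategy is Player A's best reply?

Delta

Compute Player A's expected payoff from each pure strategy against the given mix.
Alpha: (1/12)·2 + (1/6)·13 + (3/4)·1 = 37/12
Beta: (1/12)·1 + (1/6)·15 + (3/4)·2 = 49/12
Gamma: (1/12)·6 + (1/6)·1 + (3/4)·16 = 38/3
Delta: (1/12)·9 + (1/6)·20 + (3/4)·15 = 46/3
Highest expected payoff is 46/3, from Delta.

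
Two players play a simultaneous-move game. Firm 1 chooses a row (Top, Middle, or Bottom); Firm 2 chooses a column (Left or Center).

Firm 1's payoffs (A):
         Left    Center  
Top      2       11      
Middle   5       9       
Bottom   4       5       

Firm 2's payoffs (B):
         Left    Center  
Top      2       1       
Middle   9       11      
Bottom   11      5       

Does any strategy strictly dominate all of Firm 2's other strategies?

No strictly dominant strategy

Check whether one of Firm 2's strategies beats all alternatives regardless of what the opponent does.
Left is not dominant: against Middle, Center gives 11 > 9.
Center is not dominant: against Top, Left gives 2 > 1.
No single strategy is best against every opponent action.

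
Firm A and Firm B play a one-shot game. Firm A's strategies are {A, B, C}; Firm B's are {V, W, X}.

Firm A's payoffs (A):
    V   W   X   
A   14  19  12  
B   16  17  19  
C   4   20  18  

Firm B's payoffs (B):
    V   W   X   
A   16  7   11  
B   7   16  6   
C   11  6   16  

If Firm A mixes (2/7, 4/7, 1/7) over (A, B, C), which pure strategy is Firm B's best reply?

Compute Firm B's expected payoff from each pure strategy against the given mix.
V: (2/7)·16 + (4/7)·7 + (1/7)·11 = 71/7
W: (2/7)·7 + (4/7)·16 + (1/7)·6 = 12
X: (2/7)·11 + (4/7)·6 + (1/7)·16 = 62/7
Highest expected payoff is 12, from W.

W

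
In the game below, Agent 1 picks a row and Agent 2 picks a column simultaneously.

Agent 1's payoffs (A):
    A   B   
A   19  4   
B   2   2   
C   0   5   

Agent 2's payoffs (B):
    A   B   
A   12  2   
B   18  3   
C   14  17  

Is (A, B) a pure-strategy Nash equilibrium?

No

Holding Agent 2 at B: Agent 1 gets 4 from A but could get 5 by switching to C. Agent 1 has a profitable deviation.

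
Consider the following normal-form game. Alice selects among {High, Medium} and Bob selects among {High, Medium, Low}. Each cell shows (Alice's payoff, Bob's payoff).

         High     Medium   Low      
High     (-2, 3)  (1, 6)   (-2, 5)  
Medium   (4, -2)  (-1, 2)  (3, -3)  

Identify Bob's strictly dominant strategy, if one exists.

Medium

Check whether one of Bob's strategies beats all alternatives regardless of what the opponent does.
Medium strictly dominates: vs High: 6 > each of {3, 5}; vs Medium: 2 > each of {-2, -3}.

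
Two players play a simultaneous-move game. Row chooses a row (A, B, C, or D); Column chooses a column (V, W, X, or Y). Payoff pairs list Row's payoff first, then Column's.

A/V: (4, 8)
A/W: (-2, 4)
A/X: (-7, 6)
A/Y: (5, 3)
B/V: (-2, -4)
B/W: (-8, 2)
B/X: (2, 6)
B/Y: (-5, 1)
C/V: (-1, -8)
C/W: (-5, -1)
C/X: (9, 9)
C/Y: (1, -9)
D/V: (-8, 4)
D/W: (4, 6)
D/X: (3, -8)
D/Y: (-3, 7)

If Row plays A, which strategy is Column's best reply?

With Row fixed at A, Column's payoffs are: V → 8, W → 4, X → 6, Y → 3.
The maximum is 8, achieved by V.

V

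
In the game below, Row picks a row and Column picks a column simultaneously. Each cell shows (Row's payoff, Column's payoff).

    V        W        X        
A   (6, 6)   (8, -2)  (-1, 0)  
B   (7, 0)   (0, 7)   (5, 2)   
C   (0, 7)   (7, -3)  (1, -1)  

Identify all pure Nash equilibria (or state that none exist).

None

Check mutual best responses: a cell is a NE iff neither player can gain by unilaterally deviating.
Row's best responses — vs V: B (payoff 7); vs W: A (payoff 8); vs X: B (payoff 5).
Column's best responses — vs A: V (payoff 6); vs B: W (payoff 7); vs C: V (payoff 7).
No cell has both players best-responding. For instance, Row's best reply to W is A, but against A Column prefers V over W.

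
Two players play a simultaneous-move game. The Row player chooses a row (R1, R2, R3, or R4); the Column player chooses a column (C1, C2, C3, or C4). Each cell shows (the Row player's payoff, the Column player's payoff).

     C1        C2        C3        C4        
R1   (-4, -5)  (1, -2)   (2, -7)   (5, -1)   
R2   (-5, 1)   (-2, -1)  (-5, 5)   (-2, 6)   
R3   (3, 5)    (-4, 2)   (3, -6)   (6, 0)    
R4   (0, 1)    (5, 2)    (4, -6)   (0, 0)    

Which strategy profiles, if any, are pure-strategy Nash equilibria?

(R3, C1) and (R4, C2)

Find each player's best response to every opponent strategy; NE are the intersections.
The Row player's best responses — vs C1: R3 (payoff 3); vs C2: R4 (payoff 5); vs C3: R4 (payoff 4); vs C4: R3 (payoff 6).
The Column player's best responses — vs R1: C4 (payoff -1); vs R2: C4 (payoff 6); vs R3: C1 (payoff 5); vs R4: C2 (payoff 2).
Mutual best responses occur at (R3, C1) and (R4, C2); at each, neither player gains by switching.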